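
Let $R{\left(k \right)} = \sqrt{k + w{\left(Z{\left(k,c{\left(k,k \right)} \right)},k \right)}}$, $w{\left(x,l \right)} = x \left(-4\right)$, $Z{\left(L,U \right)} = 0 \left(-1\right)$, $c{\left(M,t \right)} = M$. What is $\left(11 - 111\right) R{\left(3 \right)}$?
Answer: $- 100 \sqrt{3} \approx -173.21$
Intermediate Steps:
$Z{\left(L,U \right)} = 0$
$w{\left(x,l \right)} = - 4 x$
$R{\left(k \right)} = \sqrt{k}$ ($R{\left(k \right)} = \sqrt{k - 0} = \sqrt{k + 0} = \sqrt{k}$)
$\left(11 - 111\right) R{\left(3 \right)} = \left(11 - 111\right) \sqrt{3} = - 100 \sqrt{3}$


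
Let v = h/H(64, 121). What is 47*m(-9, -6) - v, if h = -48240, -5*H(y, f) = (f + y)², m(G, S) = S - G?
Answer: 183381/1369 ≈ 133.95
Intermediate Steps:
H(y, f) = -(f + y)²/5
v = 9648/1369 (v = -48240*(-5/(121 + 64)²) = -48240/((-⅕*185²)) = -48240/((-⅕*34225)) = -48240/(-6845) = -48240*(-1/6845) = 9648/1369 ≈ 7.0475)
47*m(-9, -6) - v = 47*(-6 - 1*(-9)) - 1*9648/1369 = 47*(-6 + 9) - 9648/1369 = 47*3 - 9648/1369 = 141 - 9648/1369 = 183381/1369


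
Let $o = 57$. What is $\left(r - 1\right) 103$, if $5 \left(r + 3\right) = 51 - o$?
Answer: $- \frac{2678}{5} \approx -535.6$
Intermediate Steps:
$r = - \frac{21}{5}$ ($r = -3 + \frac{51 - 57}{5} = -3 + \frac{1}{5} \left(-6\right) = -3 - \frac{6}{5} = - \frac{21}{5} \approx -4.2$)
$\left(r - 1\right) 103 = \left(- \frac{21}{5} - 1\right) 103 = \left(- \frac{26}{5}\right) 103 = - \frac{2678}{5}$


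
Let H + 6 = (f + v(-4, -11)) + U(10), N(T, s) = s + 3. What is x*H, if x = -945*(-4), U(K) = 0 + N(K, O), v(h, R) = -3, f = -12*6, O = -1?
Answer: -298620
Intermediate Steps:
f = -72
N(T, s) = 3 + s
U(K) = 2 (U(K) = 0 + (3 - 1) = 0 + 2 = 2)
x = 3780
H = -79 (H = -6 + ((-72 - 3) + 2) = -6 + (-75 + 2) = -6 - 73 = -79)
x*H = 3780*(-79) = -298620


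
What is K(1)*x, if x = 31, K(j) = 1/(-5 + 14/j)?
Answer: 31/9 ≈ 3.4444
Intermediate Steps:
K(1)*x = -1*1/(-14 + 5*1)*31 = -1*1/(-14 + 5)*31 = -1*1/(-9)*31 = -1*1*(-⅑)*31 = (⅑)*31 = 31/9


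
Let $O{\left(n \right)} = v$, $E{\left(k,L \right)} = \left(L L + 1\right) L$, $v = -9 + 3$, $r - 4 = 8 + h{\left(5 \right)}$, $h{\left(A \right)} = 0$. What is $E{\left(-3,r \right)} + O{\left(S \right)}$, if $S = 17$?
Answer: $1734$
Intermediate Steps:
$r = 12$ ($r = 4 + \left(8 + 0\right) = 4 + 8 = 12$)
$v = -6$
$E{\left(k,L \right)} = L \left(1 + L^{2}\right)$ ($E{\left(k,L \right)} = \left(L^{2} + 1\right) L = \left(1 + L^{2}\right) L = L \left(1 + L^{2}\right)$)
$O{\left(n \right)} = -6$
$E{\left(-3,r \right)} + O{\left(S \right)} = \left(12 + 12^{3}\right) - 6 = \left(12 + 1728\right) - 6 = 1740 - 6 = 1734$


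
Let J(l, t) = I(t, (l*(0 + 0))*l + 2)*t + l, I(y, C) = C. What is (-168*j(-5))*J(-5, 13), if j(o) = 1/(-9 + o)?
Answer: 252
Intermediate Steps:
J(l, t) = l + 2*t (J(l, t) = ((l*(0 + 0))*l + 2)*t + l = ((l*0)*l + 2)*t + l = (0*l + 2)*t + l = (0 + 2)*t + l = 2*t + l = l + 2*t)
(-168*j(-5))*J(-5, 13) = (-168/(-9 - 5))*(-5 + 2*13) = (-168/(-14))*(-5 + 26) = -168*(-1/14)*21 = 12*21 = 252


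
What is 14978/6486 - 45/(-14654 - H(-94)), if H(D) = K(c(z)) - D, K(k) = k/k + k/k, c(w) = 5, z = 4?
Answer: 22121737/9566850 ≈ 2.3123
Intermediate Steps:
K(k) = 2 (K(k) = 1 + 1 = 2)
H(D) = 2 - D
14978/6486 - 45/(-14654 - H(-94)) = 14978/6486 - 45/(-14654 - (2 - 1*(-94))) = 14978*(1/6486) - 45/(-14654 - (2 + 94)) = 7489/3243 - 45/(-14654 - 1*96) = 7489/3243 - 45/(-14654 - 96) = 7489/3243 - 45/(-14750) = 7489/3243 - 45*(-1/14750) = 7489/3243 + 9/2950 = 22121737/9566850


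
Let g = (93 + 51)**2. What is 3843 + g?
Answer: 24579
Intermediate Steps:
g = 20736 (g = 144**2 = 20736)
3843 + g = 3843 + 20736 = 24579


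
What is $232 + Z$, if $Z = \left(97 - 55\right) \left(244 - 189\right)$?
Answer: $2542$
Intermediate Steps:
$Z = 2310$ ($Z = 42 \cdot 55 = 2310$)
$232 + Z = 232 + 2310 = 2542$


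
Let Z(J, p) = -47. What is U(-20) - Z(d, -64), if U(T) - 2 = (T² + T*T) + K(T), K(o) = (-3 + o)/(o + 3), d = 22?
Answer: 14456/17 ≈ 850.35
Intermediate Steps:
K(o) = (-3 + o)/(3 + o)
U(T) = 2 + 2*T² + (-3 + T)/(3 + T) (U(T) = 2 + ((T² + T*T) + (-3 + T)/(3 + T)) = 2 + ((T² + T²) + (-3 + T)/(3 + T)) = 2 + (2*T² + (-3 + T)/(3 + T)) = 2 + 2*T² + (-3 + T)/(3 + T))
U(-20) - Z(d, -64) = (-3 - 20 + 2*(1 + (-20)²)*(3 - 20))/(3 - 20) - 1*(-47) = (-3 - 20 + 2*(1 + 400)*(-17))/(-17) + 47 = -(-3 - 20 + 2*401*(-17))/17 + 47 = -(-3 - 20 - 13634)/17 + 47 = -1/17*(-13657) + 47 = 13657/17 + 47 = 14456/17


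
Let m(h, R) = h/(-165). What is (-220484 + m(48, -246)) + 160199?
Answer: -3315691/55 ≈ -60285.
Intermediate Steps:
m(h, R) = -h/165 (m(h, R) = h*(-1/165) = -h/165)
(-220484 + m(48, -246)) + 160199 = (-220484 - 1/165*48) + 160199 = (-220484 - 16/55) + 160199 = -12126636/55 + 160199 = -3315691/55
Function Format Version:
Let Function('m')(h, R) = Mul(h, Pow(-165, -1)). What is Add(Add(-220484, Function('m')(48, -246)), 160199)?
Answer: Rational(-3315691, 55) ≈ -60285.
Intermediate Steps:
Function('m')(h, R) = Mul(Rational(-1, 165), h) (Function('m')(h, R) = Mul(h, Rational(-1, 165)) = Mul(Rational(-1, 165), h))
Add(Add(-220484, Function('m')(48, -246)), 160199) = Add(Add(-220484, Mul(Rational(-1, 165), 48)), 160199) = Add(Add(-220484, Rational(-16, 55)), 160199) = Add(Rational(-12126636, 55), 160199) = Rational(-3315691, 55)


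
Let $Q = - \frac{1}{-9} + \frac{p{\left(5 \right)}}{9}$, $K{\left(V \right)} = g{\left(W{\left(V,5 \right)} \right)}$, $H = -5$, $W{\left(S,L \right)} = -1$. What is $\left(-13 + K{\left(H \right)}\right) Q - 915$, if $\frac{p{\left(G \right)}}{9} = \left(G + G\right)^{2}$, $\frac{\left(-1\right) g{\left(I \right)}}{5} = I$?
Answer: $- \frac{15443}{9} \approx -1715.9$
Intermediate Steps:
$g{\left(I \right)} = - 5 I$
$K{\left(V \right)} = 5$ ($K{\left(V \right)} = \left(-5\right) \left(-1\right) = 5$)
$p{\left(G \right)} = 36 G^{2}$ ($p{\left(G \right)} = 9 \left(G + G\right)^{2} = 9 \left(2 G\right)^{2} = 9 \cdot 4 G^{2} = 36 G^{2}$)
$Q = \frac{901}{9}$ ($Q = - \frac{1}{-9} + \frac{36 \cdot 5^{2}}{9} = \left(-1\right) \left(- \frac{1}{9}\right) + 36 \cdot 25 \cdot \frac{1}{9} = \frac{1}{9} + 900 \cdot \frac{1}{9} = \frac{1}{9} + 100 = \frac{901}{9} \approx 100.11$)
$\left(-13 + K{\left(H \right)}\right) Q - 915 = \left(-13 + 5\right) \frac{901}{9} - 915 = \left(-8\right) \frac{901}{9} - 915 = - \frac{7208}{9} - 915 = - \frac{15443}{9}$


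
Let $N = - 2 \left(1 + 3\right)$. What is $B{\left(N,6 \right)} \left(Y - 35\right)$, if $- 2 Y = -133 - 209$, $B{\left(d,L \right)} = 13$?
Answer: $1768$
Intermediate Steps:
$N = -8$ ($N = \left(-2\right) 4 = -8$)
$Y = 171$ ($Y = - \frac{-133 - 209}{2} = \left(- \frac{1}{2}\right) \left(-342\right) = 171$)
$B{\left(N,6 \right)} \left(Y - 35\right) = 13 \left(171 - 35\right) = 13 \cdot 136 = 1768$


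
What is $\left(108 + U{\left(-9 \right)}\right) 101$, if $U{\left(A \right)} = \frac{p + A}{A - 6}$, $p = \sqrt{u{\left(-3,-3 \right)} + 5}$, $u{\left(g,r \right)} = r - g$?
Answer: $\frac{54843}{5} - \frac{101 \sqrt{5}}{15} \approx 10954.0$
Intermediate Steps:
$p = \sqrt{5}$ ($p = \sqrt{\left(-3 - -3\right) + 5} = \sqrt{\left(-3 + 3\right) + 5} = \sqrt{0 + 5} = \sqrt{5} \approx 2.2361$)
$U{\left(A \right)} = \frac{A + \sqrt{5}}{-6 + A}$ ($U{\left(A \right)} = \frac{\sqrt{5} + A}{A - 6} = \frac{A + \sqrt{5}}{-6 + A}$)
$\left(108 + U{\left(-9 \right)}\right) 101 = \left(108 + \frac{-9 + \sqrt{5}}{-6 - 9}\right) 101 = \left(108 + \frac{-9 + \sqrt{5}}{-15}\right) 101 = \left(108 - \frac{-9 + \sqrt{5}}{15}\right) 101 = \left(108 + \left(\frac{3}{5} - \frac{\sqrt{5}}{15}\right)\right) 101 = \left(\frac{543}{5} - \frac{\sqrt{5}}{15}\right) 101 = \frac{54843}{5} - \frac{101 \sqrt{5}}{15}$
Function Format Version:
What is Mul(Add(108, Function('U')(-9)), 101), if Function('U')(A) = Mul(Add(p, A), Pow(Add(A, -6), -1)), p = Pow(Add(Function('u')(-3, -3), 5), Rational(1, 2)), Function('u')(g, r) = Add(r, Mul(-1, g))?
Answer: Add(Rational(54843, 5), Mul(Rational(-101, 15), Pow(5, Rational(1, 2)))) ≈ 10954.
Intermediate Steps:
p = Pow(5, Rational(1, 2)) (p = Pow(Add(Add(-3, Mul(-1, -3)), 5), Rational(1, 2)) = Pow(Add(Add(-3, 3), 5), Rational(1, 2)) = Pow(Add(0, 5), Rational(1, 2)) = Pow(5, Rational(1, 2)) ≈ 2.2361)
Function('U')(A) = Mul(Pow(Add(-6, A), -1), Add(A, Pow(5, Rational(1, 2)))) (Function('U')(A) = Mul(Add(Pow(5, Rational(1, 2)), A), Pow(Add(A, -6), -1)) = Mul(Add(A, Pow(5, Rational(1, 2))), Pow(Add(-6, A), -1)) = Mul(Pow(Add(-6, A), -1), Add(A, Pow(5, Rational(1, 2)))))
Mul(Add(108, Function('U')(-9)), 101) = Mul(Add(108, Mul(Pow(Add(-6, -9), -1), Add(-9, Pow(5, Rational(1, 2))))), 101) = Mul(Add(108, Mul(Pow(-15, -1), Add(-9, Pow(5, Rational(1, 2))))), 101) = Mul(Add(108, Mul(Rational(-1, 15), Add(-9, Pow(5, Rational(1, 2))))), 101) = Mul(Add(108, Add(Rational(3, 5), Mul(Rational(-1, 15), Pow(5, Rational(1, 2))))), 101) = Mul(Add(Rational(543, 5), Mul(Rational(-1, 15), Pow(5, Rational(1, 2)))), 101) = Add(Rational(54843, 5), Mul(Rational(-101, 15), Pow(5, Rational(1, 2))))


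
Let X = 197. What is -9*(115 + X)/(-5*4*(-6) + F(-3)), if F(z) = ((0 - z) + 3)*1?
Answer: -156/7 ≈ -22.286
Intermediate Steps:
F(z) = 3 - z (F(z) = (-z + 3)*1 = (3 - z)*1 = 3 - z)
-9*(115 + X)/(-5*4*(-6) + F(-3)) = -9*(115 + 197)/(-5*4*(-6) + (3 - 1*(-3))) = -2808/(-20*(-6) + (3 + 3)) = -2808/(120 + 6) = -2808/126 = -9*52/21 = -156/7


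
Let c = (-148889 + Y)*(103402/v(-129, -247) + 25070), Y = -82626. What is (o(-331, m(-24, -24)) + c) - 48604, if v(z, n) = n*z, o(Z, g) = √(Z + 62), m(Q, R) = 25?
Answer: -748829644856/129 + I*√269 ≈ -5.8049e+9 + 16.401*I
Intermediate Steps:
o(Z, g) = √(62 + Z)
c = -748823374940/129 (c = (-148889 - 82626)*(103402/((-247*(-129))) + 25070) = -231515*(103402/31863 + 25070) = -231515*(103402*(1/31863) + 25070) = -231515*(7954/2451 + 25070) = -231515*61454524/2451 = -748823374940/129 ≈ -5.8048e+9)
(o(-331, m(-24, -24)) + c) - 48604 = (√(62 - 331) - 748823374940/129) - 48604 = (√(-269) - 748823374940/129) - 48604 = (I*√269 - 748823374940/129) - 48604 = (-748823374940/129 + I*√269) - 48604 = -748829644856/129 + I*√269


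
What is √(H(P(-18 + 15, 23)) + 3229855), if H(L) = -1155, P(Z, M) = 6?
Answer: 10*√32287 ≈ 1796.9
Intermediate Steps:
√(H(P(-18 + 15, 23)) + 3229855) = √(-1155 + 3229855) = √3228700 = 10*√32287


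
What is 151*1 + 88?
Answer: 239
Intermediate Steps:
151*1 + 88 = 151 + 88 = 239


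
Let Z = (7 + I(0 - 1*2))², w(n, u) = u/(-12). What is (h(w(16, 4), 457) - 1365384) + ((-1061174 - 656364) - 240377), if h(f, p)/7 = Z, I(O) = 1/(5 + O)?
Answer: -29906303/9 ≈ -3.3229e+6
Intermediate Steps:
w(n, u) = -u/12 (w(n, u) = u*(-1/12) = -u/12)
Z = 484/9 (Z = (7 + 1/(5 + (0 - 1*2)))² = (7 + 1/(5 + (0 - 2)))² = (7 + 1/(5 - 2))² = (7 + 1/3)² = (7 + ⅓)² = (22/3)² = 484/9 ≈ 53.778)
h(f, p) = 3388/9 (h(f, p) = 7*(484/9) = 3388/9)
(h(w(16, 4), 457) - 1365384) + ((-1061174 - 656364) - 240377) = (3388/9 - 1365384) + ((-1061174 - 656364) - 240377) = -12285068/9 + (-1717538 - 240377) = -12285068/9 - 1957915 = -29906303/9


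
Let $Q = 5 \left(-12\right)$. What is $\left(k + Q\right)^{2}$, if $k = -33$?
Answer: $8649$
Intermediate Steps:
$Q = -60$
$\left(k + Q\right)^{2} = \left(-33 - 60\right)^{2} = \left(-93\right)^{2} = 8649$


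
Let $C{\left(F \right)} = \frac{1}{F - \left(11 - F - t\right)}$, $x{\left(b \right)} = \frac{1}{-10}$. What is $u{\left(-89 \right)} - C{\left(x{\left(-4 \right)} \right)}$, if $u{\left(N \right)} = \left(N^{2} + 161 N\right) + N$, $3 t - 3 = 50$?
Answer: $- \frac{630224}{97} \approx -6497.2$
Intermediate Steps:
$t = \frac{53}{3}$ ($t = 1 + \frac{1}{3} \cdot 50 = 1 + \frac{50}{3} = \frac{53}{3} \approx 17.667$)
$u{\left(N \right)} = N^{2} + 162 N$
$x{\left(b \right)} = - \frac{1}{10}$
$C{\left(F \right)} = \frac{1}{\frac{20}{3} + 2 F}$ ($C{\left(F \right)} = \frac{1}{F + \left(\left(F + \frac{53}{3}\right) - 11\right)} = \frac{1}{F + \left(\left(\frac{53}{3} + F\right) - 11\right)} = \frac{1}{F + \left(\frac{20}{3} + F\right)} = \frac{1}{\frac{20}{3} + 2 F}$)
$u{\left(-89 \right)} - C{\left(x{\left(-4 \right)} \right)} = - 89 \left(162 - 89\right) - \frac{3}{2 \left(10 + 3 \left(- \frac{1}{10}\right)\right)} = \left(-89\right) 73 - \frac{3}{2 \left(10 - \frac{3}{10}\right)} = -6497 - \frac{3}{2 \cdot \frac{97}{10}} = -6497 - \frac{3}{2} \cdot \frac{10}{97} = -6497 - \frac{15}{97} = - \frac{630224}{97}$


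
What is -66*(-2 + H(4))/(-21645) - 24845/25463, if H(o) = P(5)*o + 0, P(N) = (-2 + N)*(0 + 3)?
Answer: -160210351/183715545 ≈ -0.87206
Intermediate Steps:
P(N) = -6 + 3*N (P(N) = (-2 + N)*3 = -6 + 3*N)
H(o) = 9*o (H(o) = (-6 + 3*5)*o + 0 = (-6 + 15)*o + 0 = 9*o + 0 = 9*o)
-66*(-2 + H(4))/(-21645) - 24845/25463 = -66*(-2 + 9*4)/(-21645) - 24845/25463 = -66*(-2 + 36)*(-1/21645) - 24845*1/25463 = -66*34*(-1/21645) - 24845/25463 = -2244*(-1/21645) - 24845/25463 = 748/7215 - 24845/25463 = -160210351/183715545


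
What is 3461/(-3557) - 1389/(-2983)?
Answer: -5383490/10610531 ≈ -0.50737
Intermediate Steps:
3461/(-3557) - 1389/(-2983) = 3461*(-1/3557) - 1389*(-1/2983) = -3461/3557 + 1389/2983 = -5383490/10610531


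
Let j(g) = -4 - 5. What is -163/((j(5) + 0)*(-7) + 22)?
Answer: -163/85 ≈ -1.9176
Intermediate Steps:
j(g) = -9
-163/((j(5) + 0)*(-7) + 22) = -163/((-9 + 0)*(-7) + 22) = -163/(-9*(-7) + 22) = -163/(63 + 22) = -163/85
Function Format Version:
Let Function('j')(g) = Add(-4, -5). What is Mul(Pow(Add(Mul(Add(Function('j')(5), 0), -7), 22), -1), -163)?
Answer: Rational(-163, 85) ≈ -1.9176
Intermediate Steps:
Function('j')(g) = -9
Mul(Pow(Add(Mul(Add(Function('j')(5), 0), -7), 22), -1), -163) = Mul(Pow(Add(Mul(Add(-9, 0), -7), 22), -1), -163) = Mul(Pow(Add(Mul(-9, -7), 22), -1), -163) = Mul(Pow(Add(63, 22), -1), -163) = Mul(Pow(85, -1), -163) = Mul(Rational(1, 85), -163) = Rational(-163, 85)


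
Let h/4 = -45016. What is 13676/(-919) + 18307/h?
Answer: -2479379397/165478816 ≈ -14.983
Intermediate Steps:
h = -180064 (h = 4*(-45016) = -180064)
13676/(-919) + 18307/h = 13676/(-919) + 18307/(-180064) = 13676*(-1/919) + 18307*(-1/180064) = -13676/919 - 18307/180064 = -2479379397/165478816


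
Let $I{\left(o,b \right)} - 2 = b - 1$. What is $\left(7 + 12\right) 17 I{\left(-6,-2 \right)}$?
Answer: $-323$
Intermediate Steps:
$I{\left(o,b \right)} = 1 + b$ ($I{\left(o,b \right)} = 2 + \left(b - 1\right) = 2 + \left(-1 + b\right) = 1 + b$)
$\left(7 + 12\right) 17 I{\left(-6,-2 \right)} = \left(7 + 12\right) 17 \left(1 - 2\right) = 19 \cdot 17 \left(-1\right) = 323 \left(-1\right) = -323$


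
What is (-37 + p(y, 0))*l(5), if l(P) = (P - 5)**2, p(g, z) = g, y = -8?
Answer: 0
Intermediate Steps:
l(P) = (-5 + P)**2
(-37 + p(y, 0))*l(5) = (-37 - 8)*(-5 + 5)**2 = -45*0**2 = -45*0 = 0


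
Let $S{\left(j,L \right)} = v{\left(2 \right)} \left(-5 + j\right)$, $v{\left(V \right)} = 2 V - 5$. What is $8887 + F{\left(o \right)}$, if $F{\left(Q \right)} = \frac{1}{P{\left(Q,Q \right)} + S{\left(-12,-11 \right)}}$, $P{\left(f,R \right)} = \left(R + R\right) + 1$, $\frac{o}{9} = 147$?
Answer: $\frac{23674969}{2664} \approx 8887.0$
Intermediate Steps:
$o = 1323$ ($o = 9 \cdot 147 = 1323$)
$v{\left(V \right)} = -5 + 2 V$
$P{\left(f,R \right)} = 1 + 2 R$ ($P{\left(f,R \right)} = 2 R + 1 = 1 + 2 R$)
$S{\left(j,L \right)} = 5 - j$ ($S{\left(j,L \right)} = \left(-5 + 2 \cdot 2\right) \left(-5 + j\right) = \left(-5 + 4\right) \left(-5 + j\right) = - (-5 + j) = 5 - j$)
$F{\left(Q \right)} = \frac{1}{18 + 2 Q}$ ($F{\left(Q \right)} = \frac{1}{\left(1 + 2 Q\right) + \left(5 - -12\right)} = \frac{1}{\left(1 + 2 Q\right) + \left(5 + 12\right)} = \frac{1}{\left(1 + 2 Q\right) + 17} = \frac{1}{18 + 2 Q}$)
$8887 + F{\left(o \right)} = 8887 + \frac{1}{2 \left(9 + 1323\right)} = 8887 + \frac{1}{2 \cdot 1332} = 8887 + \frac{1}{2} \cdot \frac{1}{1332} = 8887 + \frac{1}{2664} = \frac{23674969}{2664}$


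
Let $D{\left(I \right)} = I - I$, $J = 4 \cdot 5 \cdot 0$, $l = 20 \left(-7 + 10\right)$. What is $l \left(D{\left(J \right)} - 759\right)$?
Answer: $-45540$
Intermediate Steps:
$l = 60$ ($l = 20 \cdot 3 = 60$)
$J = 0$ ($J = 20 \cdot 0 = 0$)
$D{\left(I \right)} = 0$
$l \left(D{\left(J \right)} - 759\right) = 60 \left(0 - 759\right) = 60 \left(-759\right) = -45540$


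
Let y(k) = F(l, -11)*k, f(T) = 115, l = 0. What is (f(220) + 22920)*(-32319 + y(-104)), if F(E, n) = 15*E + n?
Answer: -718116125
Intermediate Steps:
F(E, n) = n + 15*E
y(k) = -11*k (y(k) = (-11 + 15*0)*k = (-11 + 0)*k = -11*k)
(f(220) + 22920)*(-32319 + y(-104)) = (115 + 22920)*(-32319 - 11*(-104)) = 23035*(-32319 + 1144) = 23035*(-31175) = -718116125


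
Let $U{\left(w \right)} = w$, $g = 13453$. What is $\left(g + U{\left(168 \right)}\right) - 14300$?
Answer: $-679$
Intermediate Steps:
$\left(g + U{\left(168 \right)}\right) - 14300 = \left(13453 + 168\right) - 14300 = 13621 - 14300 = -679$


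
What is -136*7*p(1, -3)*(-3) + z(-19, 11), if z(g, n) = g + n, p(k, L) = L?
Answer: -8576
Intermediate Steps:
-136*7*p(1, -3)*(-3) + z(-19, 11) = -136*7*(-3)*(-3) + (-19 + 11) = -(-2856)*(-3) - 8 = -136*63 - 8 = -8568 - 8 = -8576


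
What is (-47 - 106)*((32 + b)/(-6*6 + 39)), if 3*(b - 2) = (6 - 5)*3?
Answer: -1785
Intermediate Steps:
b = 3 (b = 2 + ((6 - 5)*3)/3 = 2 + (1*3)/3 = 2 + (1/3)*3 = 2 + 1 = 3)
(-47 - 106)*((32 + b)/(-6*6 + 39)) = (-47 - 106)*((32 + 3)/(-6*6 + 39)) = -5355/(-36 + 39) = -5355/3 = -153*35/3 = -1785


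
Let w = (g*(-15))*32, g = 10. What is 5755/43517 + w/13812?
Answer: -10782795/50088067 ≈ -0.21528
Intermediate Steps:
w = -4800 (w = (10*(-15))*32 = -150*32 = -4800)
5755/43517 + w/13812 = 5755/43517 - 4800/13812 = 5755*(1/43517) - 4800*1/13812 = 5755/43517 - 400/1151 = -10782795/50088067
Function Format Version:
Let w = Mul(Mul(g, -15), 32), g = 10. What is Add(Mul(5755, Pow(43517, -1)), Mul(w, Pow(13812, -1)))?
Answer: Rational(-10782795, 50088067) ≈ -0.21528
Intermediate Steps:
w = -4800 (w = Mul(Mul(10, -15), 32) = Mul(-150, 32) = -4800)
Add(Mul(5755, Pow(43517, -1)), Mul(w, Pow(13812, -1))) = Add(Mul(5755, Pow(43517, -1)), Mul(-4800, Pow(13812, -1))) = Add(Mul(5755, Rational(1, 43517)), Mul(-4800, Rational(1, 13812))) = Add(Rational(5755, 43517), Rational(-400, 1151)) = Rational(-10782795, 50088067)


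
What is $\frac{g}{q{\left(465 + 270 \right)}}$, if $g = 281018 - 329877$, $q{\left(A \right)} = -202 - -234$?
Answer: $- \frac{48859}{32} \approx -1526.8$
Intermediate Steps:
$q{\left(A \right)} = 32$ ($q{\left(A \right)} = -202 + 234 = 32$)
$g = -48859$ ($g = 281018 - 329877 = -48859$)
$\frac{g}{q{\left(465 + 270 \right)}} = - \frac{48859}{32}$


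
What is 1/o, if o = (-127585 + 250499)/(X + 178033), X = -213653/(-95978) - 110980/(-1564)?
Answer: 6683861696067/4612642597772 ≈ 1.4490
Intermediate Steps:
X = 2746447933/37527398 (X = -213653*(-1/95978) - 110980*(-1/1564) = 213653/95978 + 27745/391 = 2746447933/37527398 ≈ 73.185)
o = 4612642597772/6683861696067 (o = (-127585 + 250499)/(2746447933/37527398 + 178033) = 122914/(6683861696067/37527398) = 122914*(37527398/6683861696067) = 4612642597772/6683861696067 ≈ 0.69012)
1/o = 1/(4612642597772/6683861696067) = 6683861696067/4612642597772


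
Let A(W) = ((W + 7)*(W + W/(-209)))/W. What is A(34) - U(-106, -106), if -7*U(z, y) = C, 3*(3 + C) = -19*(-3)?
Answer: 63040/1463 ≈ 43.090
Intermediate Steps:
C = 16 (C = -3 + (-19*(-3))/3 = -3 + (1/3)*57 = -3 + 19 = 16)
U(z, y) = -16/7 (U(z, y) = -1/7*16 = -16/7)
A(W) = 1456/209 + 208*W/209 (A(W) = ((7 + W)*(W + W*(-1/209)))/W = ((7 + W)*(W - W/209))/W = ((7 + W)*(208*W/209))/W = (208*W*(7 + W)/209)/W = 1456/209 + 208*W/209)
A(34) - U(-106, -106) = (1456/209 + (208/209)*34) - 1*(-16/7) = (1456/209 + 7072/209) + 16/7 = 8528/209 + 16/7 = 63040/1463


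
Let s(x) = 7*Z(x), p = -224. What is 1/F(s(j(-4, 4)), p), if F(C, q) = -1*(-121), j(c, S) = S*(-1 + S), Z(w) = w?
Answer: 1/121 ≈ 0.0082645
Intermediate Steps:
s(x) = 7*x
F(C, q) = 121
1/F(s(j(-4, 4)), p) = 1/121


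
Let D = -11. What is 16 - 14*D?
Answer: 170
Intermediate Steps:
16 - 14*D = 16 - 14*(-11) = 16 + 154 = 170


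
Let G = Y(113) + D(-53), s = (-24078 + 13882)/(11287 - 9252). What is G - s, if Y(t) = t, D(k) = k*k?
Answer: 5956466/2035 ≈ 2927.0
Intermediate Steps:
D(k) = k**2
s = -10196/2035 ≈ -5.0103
G = 2922 (G = 113 + (-53)**2 = 113 + 2809 = 2922)
G - s = 2922 - 1*(-10196/2035) = 2922 + 10196/2035 = 5956466/2035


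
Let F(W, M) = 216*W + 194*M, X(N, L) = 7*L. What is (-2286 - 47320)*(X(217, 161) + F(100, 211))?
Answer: -3157967566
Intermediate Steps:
F(W, M) = 194*M + 216*W
(-2286 - 47320)*(X(217, 161) + F(100, 211)) = (-2286 - 47320)*(7*161 + (194*211 + 216*100)) = -49606*(1127 + (40934 + 21600)) = -49606*(1127 + 62534) = -49606*63661 = -3157967566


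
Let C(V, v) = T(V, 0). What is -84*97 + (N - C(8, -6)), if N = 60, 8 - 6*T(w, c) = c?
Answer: -24268/3 ≈ -8089.3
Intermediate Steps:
T(w, c) = 4/3 - c/6
C(V, v) = 4/3 (C(V, v) = 4/3 - ⅙*0 = 4/3 + 0 = 4/3)
-84*97 + (N - C(8, -6)) = -84*97 + (60 - 1*4/3) = -8148 + (60 - 4/3) = -8148 + 176/3 = -24268/3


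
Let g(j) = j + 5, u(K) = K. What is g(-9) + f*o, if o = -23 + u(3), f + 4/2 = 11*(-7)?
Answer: 1576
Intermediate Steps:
f = -79 (f = -2 + 11*(-7) = -2 - 77 = -79)
o = -20 (o = -23 + 3 = -20)
g(j) = 5 + j
g(-9) + f*o = (5 - 9) - 79*(-20) = -4 + 1580 = 1576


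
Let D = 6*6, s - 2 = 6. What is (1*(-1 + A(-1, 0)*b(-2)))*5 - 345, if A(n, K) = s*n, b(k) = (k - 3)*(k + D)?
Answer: 6450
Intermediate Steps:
s = 8 (s = 2 + 6 = 8)
D = 36
b(k) = (-3 + k)*(36 + k) (b(k) = (k - 3)*(k + 36) = (-3 + k)*(36 + k))
A(n, K) = 8*n
(1*(-1 + A(-1, 0)*b(-2)))*5 - 345 = (1*(-1 + (8*(-1))*(-108 + (-2)² + 33*(-2))))*5 - 345 = (1*(-1 - 8*(-108 + 4 - 66)))*5 - 345 = (1*(-1 - 8*(-170)))*5 - 345 = (1*(-1 + 1360))*5 - 345 = (1*1359)*5 - 345 = 1359*5 - 345 = 6795 - 345 = 6450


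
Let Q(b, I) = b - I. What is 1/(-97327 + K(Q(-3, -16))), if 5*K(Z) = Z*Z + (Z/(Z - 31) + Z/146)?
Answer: -3285/319608578 ≈ -1.0278e-5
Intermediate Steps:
K(Z) = Z²/5 + Z/730 + Z/(5*(-31 + Z)) (K(Z) = (Z*Z + (Z/(Z - 31) + Z/146))/5 = (Z² + (Z/(-31 + Z) + Z*(1/146)))/5 = (Z² + (Z/(-31 + Z) + Z/146))/5 = (Z² + (Z/146 + Z/(-31 + Z)))/5 = (Z² + Z/146 + Z/(-31 + Z))/5 = Z²/5 + Z/730 + Z/(5*(-31 + Z)))
1/(-97327 + K(Q(-3, -16))) = 1/(-97327 + (-3 - 1*(-16))*(115 - 4525*(-3 - 1*(-16)) + 146*(-3 - 1*(-16))²)/(730*(-31 + (-3 - 1*(-16))))) = 1/(-97327 + (-3 + 16)*(115 - 4525*(-3 + 16) + 146*(-3 + 16)²)/(730*(-31 + (-3 + 16)))) = 1/(-97327 + (1/730)*13*(115 - 4525*13 + 146*13²)/(-31 + 13)) = 1/(-97327 + (1/730)*13*(115 - 58825 + 146*169)/(-18)) = 1/(-97327 + (1/730)*13*(-1/18)*(115 - 58825 + 24674)) = 1/(-97327 + (1/730)*13*(-1/18)*(-34036)) = 1/(-97327 + 110617/3285) = 1/(-319608578/3285) = -3285/319608578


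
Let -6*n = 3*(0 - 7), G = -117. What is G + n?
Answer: -227/2 ≈ -113.50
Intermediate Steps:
n = 7/2 (n = -(0 - 7)/2 = -(-7)/2 = -⅙*(-21) = 7/2 ≈ 3.5000)
G + n = -117 + 7/2 = -227/2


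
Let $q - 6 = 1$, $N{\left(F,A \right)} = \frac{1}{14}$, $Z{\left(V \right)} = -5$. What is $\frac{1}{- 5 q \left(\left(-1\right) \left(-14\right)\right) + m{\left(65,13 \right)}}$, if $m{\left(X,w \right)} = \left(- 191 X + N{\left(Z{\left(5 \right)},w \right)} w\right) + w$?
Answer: $- \frac{14}{180475} \approx -7.7573 \cdot 10^{-5}$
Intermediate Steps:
$N{\left(F,A \right)} = \frac{1}{14}$
$m{\left(X,w \right)} = - 191 X + \frac{15 w}{14}$ ($m{\left(X,w \right)} = \left(- 191 X + \frac{w}{14}\right) + w = - 191 X + \frac{15 w}{14}$)
$q = 7$ ($q = 6 + 1 = 7$)
$\frac{1}{- 5 q \left(\left(-1\right) \left(-14\right)\right) + m{\left(65,13 \right)}} = \frac{1}{\left(-5\right) 7 \left(\left(-1\right) \left(-14\right)\right) + \left(\left(-191\right) 65 + \frac{15}{14} \cdot 13\right)} = \frac{1}{\left(-35\right) 14 + \left(-12415 + \frac{195}{14}\right)} = \frac{1}{-490 - \frac{173615}{14}} = \frac{1}{- \frac{180475}{14}} = - \frac{14}{180475}$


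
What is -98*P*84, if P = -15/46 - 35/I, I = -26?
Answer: -2510760/299 ≈ -8397.2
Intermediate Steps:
P = 305/299 (P = -15/46 - 35/(-26) = -15*1/46 - 35*(-1/26) = -15/46 + 35/26 = 305/299 ≈ 1.0201)
-98*P*84 = -98*305/299*84 = -29890/299*84 = -2510760/299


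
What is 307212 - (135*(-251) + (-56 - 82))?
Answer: 341235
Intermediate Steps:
307212 - (135*(-251) + (-56 - 82)) = 307212 - (-33885 - 138) = 307212 - 1*(-34023) = 307212 + 34023 = 341235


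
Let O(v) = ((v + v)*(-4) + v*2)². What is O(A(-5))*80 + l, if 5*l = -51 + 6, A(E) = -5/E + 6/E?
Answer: 531/5 ≈ 106.20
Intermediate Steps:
A(E) = 1/E
O(v) = 36*v² (O(v) = ((2*v)*(-4) + 2*v)² = (-8*v + 2*v)² = (-6*v)² = 36*v²)
l = -9 (l = (-51 + 6)/5 = (⅕)*(-45) = -9)
O(A(-5))*80 + l = (36*(1/(-5))²)*80 - 9 = (36*(-⅕)²)*80 - 9 = (36*(1/25))*80 - 9 = (36/25)*80 - 9 = 576/5 - 9 = 531/5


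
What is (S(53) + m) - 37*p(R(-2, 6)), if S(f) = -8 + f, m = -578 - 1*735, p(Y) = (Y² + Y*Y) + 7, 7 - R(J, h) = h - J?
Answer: -1601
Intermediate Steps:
R(J, h) = 7 + J - h (R(J, h) = 7 - (h - J) = 7 + (J - h) = 7 + J - h)
p(Y) = 7 + 2*Y² (p(Y) = (Y² + Y²) + 7 = 2*Y² + 7 = 7 + 2*Y²)
m = -1313 (m = -578 - 735 = -1313)
(S(53) + m) - 37*p(R(-2, 6)) = ((-8 + 53) - 1313) - 37*(7 + 2*(7 - 2 - 1*6)²) = (45 - 1313) - 37*(7 + 2*(7 - 2 - 6)²) = -1268 - 37*(7 + 2*(-1)²) = -1268 - 37*(7 + 2*1) = -1268 - 37*(7 + 2) = -1268 - 37*9 = -1268 - 333 = -1601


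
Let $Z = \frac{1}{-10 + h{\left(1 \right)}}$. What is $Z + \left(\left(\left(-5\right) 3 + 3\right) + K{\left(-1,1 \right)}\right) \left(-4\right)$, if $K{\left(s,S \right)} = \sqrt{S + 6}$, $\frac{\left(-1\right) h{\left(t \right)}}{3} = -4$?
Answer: $\frac{97}{2} - 4 \sqrt{7} \approx 37.917$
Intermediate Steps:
$h{\left(t \right)} = 12$ ($h{\left(t \right)} = \left(-3\right) \left(-4\right) = 12$)
$K{\left(s,S \right)} = \sqrt{6 + S}$
$Z = \frac{1}{2}$ ($Z = \frac{1}{-10 + 12} = \frac{1}{2} \approx 0.5$)
$Z + \left(\left(\left(-5\right) 3 + 3\right) + K{\left(-1,1 \right)}\right) \left(-4\right) = \frac{1}{2} + \left(\left(\left(-5\right) 3 + 3\right) + \sqrt{6 + 1}\right) \left(-4\right) = \frac{1}{2} + \left(\left(-15 + 3\right) + \sqrt{7}\right) \left(-4\right) = \frac{1}{2} + \left(-12 + \sqrt{7}\right) \left(-4\right) = \frac{1}{2} + \left(48 - 4 \sqrt{7}\right) = \frac{97}{2} - 4 \sqrt{7}$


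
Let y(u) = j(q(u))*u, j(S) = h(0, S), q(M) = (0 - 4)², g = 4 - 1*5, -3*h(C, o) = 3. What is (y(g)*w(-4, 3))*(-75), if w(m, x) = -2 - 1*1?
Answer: 225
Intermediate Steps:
h(C, o) = -1 (h(C, o) = -⅓*3 = -1)
w(m, x) = -3 (w(m, x) = -2 - 1 = -3)
g = -1 (g = 4 - 5 = -1)
q(M) = 16 (q(M) = (-4)² = 16)
j(S) = -1
y(u) = -u
(y(g)*w(-4, 3))*(-75) = (-1*(-1)*(-3))*(-75) = (1*(-3))*(-75) = -3*(-75) = 225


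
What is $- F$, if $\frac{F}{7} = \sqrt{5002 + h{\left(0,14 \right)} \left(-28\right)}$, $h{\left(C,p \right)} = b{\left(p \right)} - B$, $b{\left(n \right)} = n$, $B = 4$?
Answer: $- 7 \sqrt{4722} \approx -481.02$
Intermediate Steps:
$h{\left(C,p \right)} = -4 + p$ ($h{\left(C,p \right)} = p - 4 = -4 + p$)
$F = 7 \sqrt{4722}$ ($F = 7 \sqrt{5002 + \left(-4 + 14\right) \left(-28\right)} = 7 \sqrt{5002 + 10 \left(-28\right)} = 7 \sqrt{5002 - 280} = 7 \sqrt{4722} \approx 481.02$)
$- F = - 7 \sqrt{4722}$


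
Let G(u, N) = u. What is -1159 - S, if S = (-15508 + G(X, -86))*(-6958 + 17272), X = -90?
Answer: 160876613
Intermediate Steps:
S = -160877772 (S = (-15508 - 90)*(-6958 + 17272) = -15598*10314 = -160877772)
-1159 - S = -1159 - 1*(-160877772) = -1159 + 160877772 = 160876613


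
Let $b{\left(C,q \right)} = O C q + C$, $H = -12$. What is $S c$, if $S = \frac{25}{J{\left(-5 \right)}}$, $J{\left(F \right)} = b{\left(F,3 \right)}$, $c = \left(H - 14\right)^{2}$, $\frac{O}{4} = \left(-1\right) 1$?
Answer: $\frac{3380}{11} \approx 307.27$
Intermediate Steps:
$O = -4$ ($O = 4 \left(\left(-1\right) 1\right) = 4 \left(-1\right) = -4$)
$c = 676$ ($c = \left(-12 - 14\right)^{2} = \left(-26\right)^{2} = 676$)
$b{\left(C,q \right)} = C - 4 C q$ ($b{\left(C,q \right)} = - 4 C q + C = C - 4 C q$)
$J{\left(F \right)} = - 11 F$ ($J{\left(F \right)} = F \left(1 - 12\right) = F \left(-11\right) = - 11 F$)
$S = \frac{5}{11}$ ($S = \frac{25}{\left(-11\right) \left(-5\right)} = \frac{25}{55} = 25 \cdot \frac{1}{55} = \frac{5}{11} \approx 0.45455$)
$S c = \frac{5}{11} \cdot 676 = \frac{3380}{11}$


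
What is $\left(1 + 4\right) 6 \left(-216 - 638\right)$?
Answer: $-25620$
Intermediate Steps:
$\left(1 + 4\right) 6 \left(-216 - 638\right) = 5 \cdot 6 \left(-854\right) = 30 \left(-854\right) = -25620$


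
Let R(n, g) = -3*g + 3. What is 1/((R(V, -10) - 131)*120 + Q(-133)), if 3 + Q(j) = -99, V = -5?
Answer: -1/11862 ≈ -8.4303e-5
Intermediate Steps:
R(n, g) = 3 - 3*g
Q(j) = -102 (Q(j) = -3 - 99 = -102)
1/((R(V, -10) - 131)*120 + Q(-133)) = 1/(((3 - 3*(-10)) - 131)*120 - 102) = 1/(((3 + 30) - 131)*120 - 102) = 1/((33 - 131)*120 - 102) = 1/(-98*120 - 102) = 1/(-11760 - 102) = 1/(-11862) = -1/11862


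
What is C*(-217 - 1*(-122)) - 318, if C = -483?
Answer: 45567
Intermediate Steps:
C*(-217 - 1*(-122)) - 318 = -483*(-217 - 1*(-122)) - 318 = -483*(-217 + 122) - 318 = -483*(-95) - 318 = 45885 - 318 = 45567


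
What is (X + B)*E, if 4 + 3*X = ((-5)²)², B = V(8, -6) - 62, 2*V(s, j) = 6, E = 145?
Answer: 21460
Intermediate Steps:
V(s, j) = 3 (V(s, j) = (½)*6 = 3)
B = -59 (B = 3 - 62 = -59)
X = 207 (X = -4/3 + ((-5)²)²/3 = -4/3 + (⅓)*25² = -4/3 + (⅓)*625 = -4/3 + 625/3 = 207)
(X + B)*E = (207 - 59)*145 = 148*145 = 21460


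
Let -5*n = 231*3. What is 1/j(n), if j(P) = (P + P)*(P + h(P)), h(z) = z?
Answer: 25/1920996 ≈ 1.3014e-5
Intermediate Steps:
n = -693/5 (n = -231*3/5 = -⅕*693 = -693/5 ≈ -138.60)
j(P) = 4*P² (j(P) = (P + P)*(P + P) = (2*P)*(2*P) = 4*P²)
1/j(n) = 1/(4*(-693/5)²) = 1/(4*(480249/25)) = 1/(1920996/25) = 25/1920996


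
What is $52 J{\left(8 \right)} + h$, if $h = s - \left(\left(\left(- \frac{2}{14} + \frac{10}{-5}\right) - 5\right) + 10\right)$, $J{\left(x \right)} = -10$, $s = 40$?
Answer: $- \frac{3380}{7} \approx -482.86$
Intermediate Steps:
$h = \frac{260}{7}$ ($h = 40 - \left(\left(\left(- \frac{2}{14} + \frac{10}{-5}\right) - 5\right) + 10\right) = 40 - \left(\left(\left(\left(-2\right) \frac{1}{14} + 10 \left(- \frac{1}{5}\right)\right) - 5\right) + 10\right) = 40 - \left(\left(\left(- \frac{1}{7} - 2\right) - 5\right) + 10\right) = 40 - \left(\left(- \frac{15}{7} - 5\right) + 10\right) = 40 - \left(- \frac{50}{7} + 10\right) = 40 - \frac{20}{7} = \frac{260}{7} \approx 37.143$)
$52 J{\left(8 \right)} + h = 52 \left(-10\right) + \frac{260}{7} = -520 + \frac{260}{7} = - \frac{3380}{7}$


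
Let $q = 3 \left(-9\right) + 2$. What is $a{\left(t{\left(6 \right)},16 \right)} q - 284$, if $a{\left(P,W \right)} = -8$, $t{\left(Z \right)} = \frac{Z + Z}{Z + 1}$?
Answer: $-84$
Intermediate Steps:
$q = -25$ ($q = -27 + 2 = -25$)
$t{\left(Z \right)} = \frac{2 Z}{1 + Z}$
$a{\left(t{\left(6 \right)},16 \right)} q - 284 = \left(-8\right) \left(-25\right) - 284 = 200 - 284 = -84$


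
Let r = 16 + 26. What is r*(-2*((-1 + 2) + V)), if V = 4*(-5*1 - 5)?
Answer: 3276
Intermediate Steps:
V = -40 (V = 4*(-5 - 5) = 4*(-10) = -40)
r = 42
r*(-2*((-1 + 2) + V)) = 42*(-2*((-1 + 2) - 40)) = 42*(-2*(1 - 40)) = 42*(-2*(-39)) = 42*78 = 3276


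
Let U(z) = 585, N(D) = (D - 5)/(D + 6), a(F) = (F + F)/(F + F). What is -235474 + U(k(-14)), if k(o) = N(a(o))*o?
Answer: -234889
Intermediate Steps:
a(F) = 1 (a(F) = (2*F)/((2*F)) = (2*F)*(1/(2*F)) = 1)
N(D) = (-5 + D)/(6 + D)
k(o) = -4*o/7 (k(o) = ((-5 + 1)/(6 + 1))*o = (-4/7)*o = ((⅐)*(-4))*o = -4*o/7)
-235474 + U(k(-14)) = -235474 + 585 = -234889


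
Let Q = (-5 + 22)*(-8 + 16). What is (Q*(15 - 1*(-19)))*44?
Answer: 203456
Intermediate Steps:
Q = 136 (Q = 17*8 = 136)
(Q*(15 - 1*(-19)))*44 = (136*(15 - 1*(-19)))*44 = (136*(15 + 19))*44 = (136*34)*44 = 4624*44 = 203456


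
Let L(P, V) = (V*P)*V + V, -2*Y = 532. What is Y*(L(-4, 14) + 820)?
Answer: -13300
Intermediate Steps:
Y = -266 (Y = -1/2*532 = -266)
L(P, V) = V + P*V**2 (L(P, V) = (P*V)*V + V = P*V**2 + V = V + P*V**2)
Y*(L(-4, 14) + 820) = -266*(14*(1 - 4*14) + 820) = -266*(14*(1 - 56) + 820) = -266*(14*(-55) + 820) = -266*(-770 + 820) = -266*50 = -13300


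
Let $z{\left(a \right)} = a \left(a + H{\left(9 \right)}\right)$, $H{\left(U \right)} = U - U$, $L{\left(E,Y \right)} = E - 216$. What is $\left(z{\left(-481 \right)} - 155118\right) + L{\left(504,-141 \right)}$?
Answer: $76531$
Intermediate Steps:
$L{\left(E,Y \right)} = -216 + E$ ($L{\left(E,Y \right)} = E - 216 = -216 + E$)
$H{\left(U \right)} = 0$
$z{\left(a \right)} = a^{2}$ ($z{\left(a \right)} = a \left(a + 0\right) = a a = a^{2}$)
$\left(z{\left(-481 \right)} - 155118\right) + L{\left(504,-141 \right)} = \left(\left(-481\right)^{2} - 155118\right) + \left(-216 + 504\right) = \left(231361 - 155118\right) + 288 = 76243 + 288 = 76531$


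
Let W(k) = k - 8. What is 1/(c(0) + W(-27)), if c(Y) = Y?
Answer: -1/35 ≈ -0.028571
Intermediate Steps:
W(k) = -8 + k
1/(c(0) + W(-27)) = 1/(0 + (-8 - 27)) = 1/(0 - 35) = 1/(-35) = -1/35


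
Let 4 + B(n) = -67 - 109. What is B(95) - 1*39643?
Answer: -39823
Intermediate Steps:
B(n) = -180 (B(n) = -4 + (-67 - 109) = -4 - 176 = -180)
B(95) - 1*39643 = -180 - 1*39643 = -180 - 39643 = -39823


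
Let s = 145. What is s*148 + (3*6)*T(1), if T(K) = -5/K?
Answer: 21370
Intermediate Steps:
s*148 + (3*6)*T(1) = 145*148 + (3*6)*(-5/1) = 21460 + 18*(-5*1) = 21460 + 18*(-5) = 21460 - 90 = 21370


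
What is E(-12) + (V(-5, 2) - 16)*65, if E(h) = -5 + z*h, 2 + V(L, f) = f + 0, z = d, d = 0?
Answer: -1045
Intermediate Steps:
z = 0
V(L, f) = -2 + f (V(L, f) = -2 + (f + 0) = -2 + f)
E(h) = -5 (E(h) = -5 + 0*h = -5 + 0 = -5)
E(-12) + (V(-5, 2) - 16)*65 = -5 + ((-2 + 2) - 16)*65 = -5 + (0 - 16)*65 = -5 - 16*65 = -5 - 1040 = -1045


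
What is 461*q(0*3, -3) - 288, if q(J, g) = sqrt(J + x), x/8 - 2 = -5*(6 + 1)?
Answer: -288 + 922*I*sqrt(66) ≈ -288.0 + 7490.4*I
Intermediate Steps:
x = -264 (x = 16 + 8*(-5*(6 + 1)) = 16 + 8*(-5*7) = 16 + 8*(-35) = 16 - 280 = -264)
q(J, g) = sqrt(-264 + J) (q(J, g) = sqrt(J - 264) = sqrt(-264 + J))
461*q(0*3, -3) - 288 = 461*sqrt(-264 + 0*3) - 288 = 461*sqrt(-264 + 0) - 288 = 461*sqrt(-264) - 288 = 461*(2*I*sqrt(66)) - 288 = 922*I*sqrt(66) - 288 = -288 + 922*I*sqrt(66)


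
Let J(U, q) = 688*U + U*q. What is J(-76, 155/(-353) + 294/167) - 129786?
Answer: -10739364546/58951 ≈ -1.8217e+5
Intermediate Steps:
J(-76, 155/(-353) + 294/167) - 129786 = -76*(688 + (155/(-353) + 294/167)) - 129786 = -76*(688 + (155*(-1/353) + 294*(1/167))) - 129786 = -76*(688 + (-155/353 + 294/167)) - 129786 = -76*(688 + 77897/58951) - 129786 = -76*40636185/58951 - 129786 = -3088350060/58951 - 129786 = -10739364546/58951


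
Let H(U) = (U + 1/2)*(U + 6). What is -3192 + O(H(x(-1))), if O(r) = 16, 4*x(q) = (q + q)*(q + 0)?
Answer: -3176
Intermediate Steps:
x(q) = q**2/2 (x(q) = ((q + q)*(q + 0))/4 = ((2*q)*q)/4 = (2*q**2)/4 = q**2/2)
H(U) = (1/2 + U)*(6 + U) (H(U) = (U + 1/2)*(6 + U) = (1/2 + U)*(6 + U))
-3192 + O(H(x(-1))) = -3192 + 16 = -3176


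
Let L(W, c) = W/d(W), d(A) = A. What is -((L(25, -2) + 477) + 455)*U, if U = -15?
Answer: 13995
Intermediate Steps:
L(W, c) = 1 (L(W, c) = W/W = 1)
-((L(25, -2) + 477) + 455)*U = -((1 + 477) + 455)*(-15) = -(478 + 455)*(-15) = -933*(-15) = -1*(-13995) = 13995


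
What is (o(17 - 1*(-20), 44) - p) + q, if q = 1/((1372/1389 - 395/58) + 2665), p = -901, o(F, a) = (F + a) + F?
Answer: 218299075931/214228651 ≈ 1019.0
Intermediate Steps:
o(F, a) = a + 2*F
q = 80562/214228651 (q = 1/((1372*(1/1389) - 395*1/58) + 2665) = 1/((1372/1389 - 395/58) + 2665) = 1/(-469079/80562 + 2665) = 1/(214228651/80562) = 80562/214228651 ≈ 0.00037606)
(o(17 - 1*(-20), 44) - p) + q = ((44 + 2*(17 - 1*(-20))) - 1*(-901)) + 80562/214228651 = ((44 + 2*(17 + 20)) + 901) + 80562/214228651 = ((44 + 2*37) + 901) + 80562/214228651 = ((44 + 74) + 901) + 80562/214228651 = (118 + 901) + 80562/214228651 = 1019 + 80562/214228651 = 218299075931/214228651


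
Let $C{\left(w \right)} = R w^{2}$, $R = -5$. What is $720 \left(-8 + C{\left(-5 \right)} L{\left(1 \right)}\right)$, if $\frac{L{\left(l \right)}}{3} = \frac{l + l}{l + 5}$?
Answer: $-95760$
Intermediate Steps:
$C{\left(w \right)} = - 5 w^{2}$
$L{\left(l \right)} = \frac{6 l}{5 + l}$ ($L{\left(l \right)} = 3 \frac{l + l}{l + 5} = 3 \frac{2 l}{5 + l} = \frac{6 l}{5 + l}$)
$720 \left(-8 + C{\left(-5 \right)} L{\left(1 \right)}\right) = 720 \left(-8 + - 5 \left(-5\right)^{2} \cdot 6 \cdot 1 \frac{1}{5 + 1}\right) = 720 \left(-8 + \left(-5\right) 25 \cdot 6 \cdot 1 \cdot \frac{1}{6}\right) = 720 \left(-8 - 125 \cdot 6 \cdot 1 \cdot \frac{1}{6}\right) = 720 \left(-8 - 125\right) = 720 \left(-133\right) = -95760$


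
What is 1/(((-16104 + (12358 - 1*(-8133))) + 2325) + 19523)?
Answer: 1/26235 ≈ 3.8117e-5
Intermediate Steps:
1/(((-16104 + (12358 - 1*(-8133))) + 2325) + 19523) = 1/(((-16104 + (12358 + 8133)) + 2325) + 19523) = 1/(((-16104 + 20491) + 2325) + 19523) = 1/((4387 + 2325) + 19523) = 1/(6712 + 19523) = 1/26235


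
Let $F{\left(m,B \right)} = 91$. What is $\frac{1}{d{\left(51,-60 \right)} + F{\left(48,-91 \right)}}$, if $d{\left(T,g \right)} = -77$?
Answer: $\frac{1}{14} \approx 0.071429$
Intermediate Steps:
$\frac{1}{d{\left(51,-60 \right)} + F{\left(48,-91 \right)}} = \frac{1}{-77 + 91} = \frac{1}{14}$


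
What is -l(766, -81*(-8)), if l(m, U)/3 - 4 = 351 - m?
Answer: 1233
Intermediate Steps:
l(m, U) = 1065 - 3*m (l(m, U) = 12 + 3*(351 - m) = 12 + (1053 - 3*m) = 1065 - 3*m)
-l(766, -81*(-8)) = -(1065 - 3*766) = -(1065 - 2298) = -1*(-1233) = 1233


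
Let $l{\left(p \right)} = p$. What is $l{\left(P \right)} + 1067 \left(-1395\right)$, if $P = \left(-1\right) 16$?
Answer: $-1488481$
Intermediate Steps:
$P = -16$
$l{\left(P \right)} + 1067 \left(-1395\right) = -16 + 1067 \left(-1395\right) = -16 - 1488465 = -1488481$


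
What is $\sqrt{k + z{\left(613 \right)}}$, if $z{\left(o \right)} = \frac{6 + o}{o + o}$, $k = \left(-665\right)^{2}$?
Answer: $\frac{3 \sqrt{73855393666}}{1226} \approx 665.0$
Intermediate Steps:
$k = 442225$
$z{\left(o \right)} = \frac{6 + o}{2 o}$
$\sqrt{k + z{\left(613 \right)}} = \sqrt{442225 + \frac{6 + 613}{2 \cdot 613}} = \sqrt{442225 + \frac{1}{2} \cdot \frac{1}{613} \cdot 619} = \sqrt{442225 + \frac{619}{1226}} = \sqrt{\frac{542168469}{1226}} = \frac{3 \sqrt{73855393666}}{1226}$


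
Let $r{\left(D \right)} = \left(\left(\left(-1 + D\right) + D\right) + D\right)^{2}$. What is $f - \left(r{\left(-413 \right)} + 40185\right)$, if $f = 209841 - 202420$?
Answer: $-1570364$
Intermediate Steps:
$r{\left(D \right)} = \left(-1 + 3 D\right)^{2}$ ($r{\left(D \right)} = \left(\left(-1 + 2 D\right) + D\right)^{2} = \left(-1 + 3 D\right)^{2}$)
$f = 7421$
$f - \left(r{\left(-413 \right)} + 40185\right) = 7421 - \left(\left(-1 + 3 \left(-413\right)\right)^{2} + 40185\right) = 7421 - \left(\left(-1 - 1239\right)^{2} + 40185\right) = 7421 - \left(\left(-1240\right)^{2} + 40185\right) = 7421 - \left(1537600 + 40185\right) = 7421 - 1577785 = -1570364$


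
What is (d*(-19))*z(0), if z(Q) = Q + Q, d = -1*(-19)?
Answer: 0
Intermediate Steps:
d = 19
z(Q) = 2*Q
(d*(-19))*z(0) = (19*(-19))*(2*0) = -361*0 = 0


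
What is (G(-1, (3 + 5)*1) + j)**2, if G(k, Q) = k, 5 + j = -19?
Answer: 625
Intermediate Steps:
j = -24 (j = -5 - 19 = -24)
(G(-1, (3 + 5)*1) + j)**2 = (-1 - 24)**2 = (-25)**2 = 625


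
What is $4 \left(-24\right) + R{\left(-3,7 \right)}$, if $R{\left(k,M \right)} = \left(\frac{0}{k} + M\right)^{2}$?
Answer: $-47$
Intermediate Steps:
$R{\left(k,M \right)} = M^{2}$ ($R{\left(k,M \right)} = \left(0 + M\right)^{2} = M^{2}$)
$4 \left(-24\right) + R{\left(-3,7 \right)} = 4 \left(-24\right) + 7^{2} = -96 + 49 = -47$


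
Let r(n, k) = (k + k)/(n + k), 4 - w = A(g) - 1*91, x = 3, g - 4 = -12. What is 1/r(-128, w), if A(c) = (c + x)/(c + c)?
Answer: -533/3030 ≈ -0.17591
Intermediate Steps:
g = -8 (g = 4 - 12 = -8)
A(c) = (3 + c)/(2*c) (A(c) = (c + 3)/(c + c) = (3 + c)/((2*c)) = (3 + c)*(1/(2*c)) = (3 + c)/(2*c))
w = 1515/16 (w = 4 - ((½)*(3 - 8)/(-8) - 1*91) = 4 - ((½)*(-⅛)*(-5) - 91) = 4 - (5/16 - 91) = 4 - 1*(-1451/16) = 4 + 1451/16 = 1515/16 ≈ 94.688)
r(n, k) = 2*k/(k + n) (r(n, k) = (2*k)/(k + n) = 2*k/(k + n))
1/r(-128, w) = 1/(2*(1515/16)/(1515/16 - 128)) = 1/(2*(1515/16)/(-533/16)) = 1/(2*(1515/16)*(-16/533)) = 1/(-3030/533) = -533/3030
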